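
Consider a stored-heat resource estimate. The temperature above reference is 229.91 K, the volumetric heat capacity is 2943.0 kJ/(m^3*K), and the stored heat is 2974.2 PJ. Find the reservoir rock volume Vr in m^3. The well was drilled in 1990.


Vr = Q_s * 1e12 / (rhoc * dT)
Vr = 2974.2 * 1e12 / (2943.0 * 229.91)
Vr = 4.3956e+09 m^3


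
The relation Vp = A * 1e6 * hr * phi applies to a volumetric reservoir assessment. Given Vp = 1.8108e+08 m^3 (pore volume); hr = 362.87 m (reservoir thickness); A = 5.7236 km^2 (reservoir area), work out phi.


phi = Vp / (A * 1e6 * hr)
phi = 1.8108e+08 / (5.7236 * 1e6 * 362.87)
phi = 0.087187


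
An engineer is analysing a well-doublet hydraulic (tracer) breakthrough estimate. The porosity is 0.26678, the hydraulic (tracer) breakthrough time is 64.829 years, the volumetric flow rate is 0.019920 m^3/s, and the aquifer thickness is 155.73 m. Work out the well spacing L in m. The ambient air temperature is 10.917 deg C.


L = sqrt(t_bt*365.25*86400*3*Qv / (pi*hr*phi))
L = sqrt(64.829*365.25*86400*3*0.019920 / (pi*155.73*0.26678))
L = 967.84 m


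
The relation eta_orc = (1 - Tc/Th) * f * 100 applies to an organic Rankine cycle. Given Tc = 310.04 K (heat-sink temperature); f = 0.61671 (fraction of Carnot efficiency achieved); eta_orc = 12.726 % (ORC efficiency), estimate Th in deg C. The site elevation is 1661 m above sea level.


Th = Tc / (1 - (eta_orc/100)/f)
Th = 310.04 / (1 - (12.726/100)/0.61671)
Th = 390.6523 K
Convert to deg C: 390.6523 - 273.15 = 117.50 deg C
Th = 117.50 deg C


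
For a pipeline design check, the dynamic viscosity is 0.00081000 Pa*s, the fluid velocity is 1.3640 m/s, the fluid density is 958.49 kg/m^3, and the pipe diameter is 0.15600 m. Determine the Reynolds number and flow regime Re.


Step 1: Re = rho*vel*D/mu = 958.49*1.364*0.156/0.00081 = 2.5179e+05
Step 2: Re = 2.5179e+05 > 4000, so flow is turbulent.
Re = 2.5179e+05 (turbulent)


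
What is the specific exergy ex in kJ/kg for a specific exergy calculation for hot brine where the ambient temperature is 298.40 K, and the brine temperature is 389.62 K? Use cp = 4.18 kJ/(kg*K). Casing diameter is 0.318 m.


ex = cp * ((T_b - T_0) - T_0 * ln(T_b/T_0))
ex = 4.18 * ((389.62 - 298.40) - 298.40 * ln(389.62/298.40))
ex = 48.595 kJ/kg


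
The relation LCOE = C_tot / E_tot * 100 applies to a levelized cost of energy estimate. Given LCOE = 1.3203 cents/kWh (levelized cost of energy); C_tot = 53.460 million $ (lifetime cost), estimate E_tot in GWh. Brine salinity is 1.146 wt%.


E_tot = C_tot / LCOE * 100
E_tot = 53.460 / 1.3203 * 100
E_tot = 4049.1 GWh


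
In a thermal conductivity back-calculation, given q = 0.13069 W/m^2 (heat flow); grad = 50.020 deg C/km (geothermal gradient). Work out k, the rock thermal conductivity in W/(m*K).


k = q / (grad / 1000)
k = 0.13069 / (50.020 / 1000)
k = 2.6128 W/(m*K)


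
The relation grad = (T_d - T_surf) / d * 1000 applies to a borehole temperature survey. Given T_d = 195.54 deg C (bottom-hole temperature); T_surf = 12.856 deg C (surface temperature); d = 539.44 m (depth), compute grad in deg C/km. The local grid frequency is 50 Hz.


grad = (T_d - T_surf) / d * 1000
grad = (195.54 - 12.856) / 539.44 * 1000
grad = 338.65 deg C/km


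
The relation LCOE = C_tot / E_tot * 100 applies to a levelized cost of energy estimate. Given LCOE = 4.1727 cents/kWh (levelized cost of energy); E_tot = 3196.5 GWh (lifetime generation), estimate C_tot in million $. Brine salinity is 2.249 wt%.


C_tot = LCOE / 100 * E_tot
C_tot = 4.1727 / 100 * 3196.5
C_tot = 133.38 million $


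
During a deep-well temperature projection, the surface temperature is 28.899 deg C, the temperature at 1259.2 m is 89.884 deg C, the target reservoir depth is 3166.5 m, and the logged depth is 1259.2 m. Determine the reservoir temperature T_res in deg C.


Step 1: grad = (T_d1 - T_surf)/d1 * 1000 = (89.884 - 28.899)/1259.2 * 1000 = 48.43154 deg C/km
Step 2: T_res = T_surf + grad*d2/1000 = 28.899 + 48.43154*3166.5/1000 = 182.26 deg C
T_res = 182.26 deg C


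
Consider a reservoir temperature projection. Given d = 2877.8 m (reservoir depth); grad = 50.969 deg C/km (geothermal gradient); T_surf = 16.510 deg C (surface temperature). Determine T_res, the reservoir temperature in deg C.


T_res = T_surf + grad * d / 1000
T_res = 16.510 + 50.969 * 2877.8 / 1000
T_res = 163.19 deg C


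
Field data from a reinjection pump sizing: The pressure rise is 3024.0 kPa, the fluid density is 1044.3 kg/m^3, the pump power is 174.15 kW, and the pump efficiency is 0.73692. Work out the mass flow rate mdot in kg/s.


mdot = P_pump * rho * eta / dP
mdot = 174.15 * 1044.3 * 0.73692 / 3024.0
mdot = 44.319 kg/s


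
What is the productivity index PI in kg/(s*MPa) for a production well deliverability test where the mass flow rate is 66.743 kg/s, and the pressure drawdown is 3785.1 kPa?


PI = mdot * 1000 / dP
PI = 66.743 * 1000 / 3785.1
PI = 17.633 kg/(s*MPa)


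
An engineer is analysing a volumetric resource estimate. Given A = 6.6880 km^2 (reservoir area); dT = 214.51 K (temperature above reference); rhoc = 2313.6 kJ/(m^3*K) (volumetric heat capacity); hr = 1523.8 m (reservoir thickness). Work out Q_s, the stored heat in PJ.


Step 1: Vr = A*1e6*hr = 6.688*1e6*1523.8 = 1.019117e+10 m^3
Step 2: Q_s = Vr*rhoc*dT/1e12 = 1.019117e+10*2313.6*214.51/1e12 = 5057.8 PJ
Q_s = 5057.8 PJ


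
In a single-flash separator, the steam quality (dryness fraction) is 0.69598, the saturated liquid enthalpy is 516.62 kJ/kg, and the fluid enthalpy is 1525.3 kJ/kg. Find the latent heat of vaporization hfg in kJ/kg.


hfg = (h - hf) / x
hfg = (1525.3 - 516.62) / 0.69598
hfg = 1449.3 kJ/kg


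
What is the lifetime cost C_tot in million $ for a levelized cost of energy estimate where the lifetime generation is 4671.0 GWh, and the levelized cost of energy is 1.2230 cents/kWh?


C_tot = LCOE / 100 * E_tot
C_tot = 1.2230 / 100 * 4671.0
C_tot = 57.126 million $


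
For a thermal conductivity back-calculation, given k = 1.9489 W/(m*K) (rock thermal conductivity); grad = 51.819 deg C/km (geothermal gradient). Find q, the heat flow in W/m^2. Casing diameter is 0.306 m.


q = k * grad / 1000
q = 1.9489 * 51.819 / 1000
q = 0.10099 W/m^2


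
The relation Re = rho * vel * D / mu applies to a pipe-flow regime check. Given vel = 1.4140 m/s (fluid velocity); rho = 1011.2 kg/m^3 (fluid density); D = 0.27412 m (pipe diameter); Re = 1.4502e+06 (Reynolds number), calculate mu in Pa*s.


mu = rho * vel * D / Re
mu = 1011.2 * 1.4140 * 0.27412 / 1.4502e+06
mu = 0.00027027 Pa*s


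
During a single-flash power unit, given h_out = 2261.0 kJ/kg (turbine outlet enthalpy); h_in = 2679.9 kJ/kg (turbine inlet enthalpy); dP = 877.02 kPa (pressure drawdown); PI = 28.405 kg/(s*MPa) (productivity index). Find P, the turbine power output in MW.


Step 1: mdot = PI * dP / 1000 = 28.405 * 877.02 / 1000 = 24.91175 kg/s
Step 2: P = mdot*(h_in - h_out)/1000 = 24.91175*(2679.9 - 2261.0)/1000 = 10.436 MW
P = 10.436 MW


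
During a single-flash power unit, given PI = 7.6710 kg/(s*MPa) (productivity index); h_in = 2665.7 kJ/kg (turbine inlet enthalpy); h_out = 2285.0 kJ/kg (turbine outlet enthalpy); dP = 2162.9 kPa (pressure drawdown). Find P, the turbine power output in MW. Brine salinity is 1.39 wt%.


Step 1: mdot = PI * dP / 1000 = 7.671 * 2162.9 / 1000 = 16.59161 kg/s
Step 2: P = mdot*(h_in - h_out)/1000 = 16.59161*(2665.7 - 2285.0)/1000 = 6.3164 MW
P = 6.3164 MW


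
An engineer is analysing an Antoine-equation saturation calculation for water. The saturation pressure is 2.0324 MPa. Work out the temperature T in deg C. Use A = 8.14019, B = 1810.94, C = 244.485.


T = B / (A - log10(P_sat * 760 / 0.101325)) - C
T = 1810.94 / (8.14019 - log10(2.0324 * 760 / 0.101325)) - 244.485
T = 213.16 deg C


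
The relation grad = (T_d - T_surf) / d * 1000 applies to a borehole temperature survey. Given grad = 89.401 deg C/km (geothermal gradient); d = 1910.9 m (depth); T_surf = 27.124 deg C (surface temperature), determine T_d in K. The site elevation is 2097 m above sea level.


T_d = T_surf + grad * d / 1000
T_d = 27.124 + 89.401 * 1910.9 / 1000
T_d = 197.9604 deg C
Convert to K: 197.9604 + 273.15 = 471.11 K
T_d = 471.11 K


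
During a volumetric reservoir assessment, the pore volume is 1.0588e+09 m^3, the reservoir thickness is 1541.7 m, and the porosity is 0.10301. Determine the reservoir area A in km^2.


A = Vp / (1e6 * hr * phi)
A = 1.0588e+09 / (1e6 * 1541.7 * 0.10301)
A = 6.6671 km^2


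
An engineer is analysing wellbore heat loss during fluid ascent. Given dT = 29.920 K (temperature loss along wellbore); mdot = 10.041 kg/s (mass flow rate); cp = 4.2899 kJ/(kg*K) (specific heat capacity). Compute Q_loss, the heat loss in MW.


Q_loss = mdot * cp * dT
Q_loss = 10.041 * 4.2899 * 29.920
Q_loss = 1288.801 kW
Convert: 1288.801 kW * 0.001 = 1.2888 MW
Q_loss = 1.2888 MW


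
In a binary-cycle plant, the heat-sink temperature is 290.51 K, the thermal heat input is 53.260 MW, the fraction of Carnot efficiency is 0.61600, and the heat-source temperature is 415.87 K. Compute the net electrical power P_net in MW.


Step 1: eta = (1 - Tc/Th)*f = (1 - 290.51/415.87)*0.616 = 0.1856873
Step 2: P_net = eta * Q_in = 0.1856873 * 53.26 = 9.8897 MW
P_net = 9.8897 MW


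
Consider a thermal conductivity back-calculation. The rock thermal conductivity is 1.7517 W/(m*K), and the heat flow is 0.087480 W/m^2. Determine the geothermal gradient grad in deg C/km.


grad = q / k * 1000
grad = 0.087480 / 1.7517 * 1000
grad = 49.940 deg C/km


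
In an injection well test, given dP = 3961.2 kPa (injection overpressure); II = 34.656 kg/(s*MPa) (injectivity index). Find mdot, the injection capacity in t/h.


mdot = II * dP / 1000
mdot = 34.656 * 3961.2 / 1000
mdot = 137.2793 kg/s
Convert: 137.2793 kg/s * 3.6 = 494.21 t/h
mdot = 494.21 t/h


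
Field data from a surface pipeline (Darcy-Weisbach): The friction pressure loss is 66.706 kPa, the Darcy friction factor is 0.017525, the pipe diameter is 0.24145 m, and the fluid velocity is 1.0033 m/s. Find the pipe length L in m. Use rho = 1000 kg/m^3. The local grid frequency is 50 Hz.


L = dP*1000*D / (f*rho*vel^2/2)
L = 66.706*1000*0.24145 / (0.017525*1000*1.0033^2/2)
L = 1826.0 m


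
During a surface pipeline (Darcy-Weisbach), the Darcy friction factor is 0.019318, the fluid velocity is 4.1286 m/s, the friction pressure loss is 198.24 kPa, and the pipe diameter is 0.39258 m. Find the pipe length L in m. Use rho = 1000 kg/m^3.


L = dP*1000*D / (f*rho*vel^2/2)
L = 198.24*1000*0.39258 / (0.019318*1000*4.1286^2/2)
L = 472.70 m


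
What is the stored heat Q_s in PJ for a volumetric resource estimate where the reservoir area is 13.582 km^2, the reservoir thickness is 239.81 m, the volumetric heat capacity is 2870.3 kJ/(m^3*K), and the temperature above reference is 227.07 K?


Step 1: Vr = A*1e6*hr = 13.582*1e6*239.81 = 3.257099e+09 m^3
Step 2: Q_s = Vr*rhoc*dT/1e12 = 3.257099e+09*2870.3*227.07/1e12 = 2122.8 PJ
Q_s = 2122.8 PJ


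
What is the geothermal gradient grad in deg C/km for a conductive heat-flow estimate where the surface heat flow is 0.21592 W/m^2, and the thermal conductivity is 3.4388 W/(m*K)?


grad = q * 1000 / k
grad = 0.21592 * 1000 / 3.4388
grad = 62.789 deg C/km


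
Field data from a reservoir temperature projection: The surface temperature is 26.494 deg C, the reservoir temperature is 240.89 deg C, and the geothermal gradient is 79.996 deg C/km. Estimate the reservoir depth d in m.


d = (T_res - T_surf) / grad * 1000
d = (240.89 - 26.494) / 79.996 * 1000
d = 2680.1 m


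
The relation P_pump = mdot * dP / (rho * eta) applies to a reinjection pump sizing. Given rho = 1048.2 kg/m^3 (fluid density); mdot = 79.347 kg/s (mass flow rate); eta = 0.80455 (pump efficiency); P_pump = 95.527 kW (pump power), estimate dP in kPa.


dP = P_pump * rho * eta / mdot
dP = 95.527 * 1048.2 * 0.80455 / 79.347
dP = 1015.3 kPa


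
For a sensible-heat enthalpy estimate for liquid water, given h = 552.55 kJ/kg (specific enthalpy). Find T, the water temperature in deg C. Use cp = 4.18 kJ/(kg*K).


T = h / cp
T = 552.55 / 4.18
T = 132.19 deg C


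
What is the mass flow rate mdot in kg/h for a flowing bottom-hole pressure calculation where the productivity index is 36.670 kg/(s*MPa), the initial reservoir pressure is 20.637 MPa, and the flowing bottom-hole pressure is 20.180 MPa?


mdot = (P_i - P_wf) * PI
mdot = (20.637 - 20.180) * 36.670
mdot = 16.75819 kg/s
Convert: 16.75819 kg/s * 3600.0 = 60329 kg/h
mdot = 60329 kg/h


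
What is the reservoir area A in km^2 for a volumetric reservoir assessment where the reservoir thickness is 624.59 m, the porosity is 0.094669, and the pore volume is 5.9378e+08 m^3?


A = Vp / (1e6 * hr * phi)
A = 5.9378e+08 / (1e6 * 624.59 * 0.094669)
A = 10.042 km^2


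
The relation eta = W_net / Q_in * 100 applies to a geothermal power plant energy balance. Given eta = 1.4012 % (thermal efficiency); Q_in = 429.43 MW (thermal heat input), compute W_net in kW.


W_net = eta / 100 * Q_in
W_net = 1.4012 / 100 * 429.43
W_net = 6.017173 MW
Convert: 6.017173 MW * 1000.0 = 6017.2 kW
W_net = 6017.2 kW


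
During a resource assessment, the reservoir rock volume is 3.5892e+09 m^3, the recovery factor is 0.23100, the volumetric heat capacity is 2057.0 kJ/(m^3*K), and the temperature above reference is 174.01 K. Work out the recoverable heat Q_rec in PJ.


Step 1: Q_s = Vr*rhoc*dT/1e12 = 3.5892e+09*2057.0*174.01/1e12 = 1284.713 PJ
Step 2: Q_rec = Q_s * RF = 1284.713 * 0.231 = 296.77 PJ
Q_rec = 296.77 PJ


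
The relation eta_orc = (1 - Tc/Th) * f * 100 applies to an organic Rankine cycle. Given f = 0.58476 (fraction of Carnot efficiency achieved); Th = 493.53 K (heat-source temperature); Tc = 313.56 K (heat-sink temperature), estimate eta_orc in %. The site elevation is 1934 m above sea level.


eta_orc = (1 - Tc/Th) * f * 100
eta_orc = (1 - 313.56/493.53) * 0.58476 * 100
eta_orc = 21.324 %


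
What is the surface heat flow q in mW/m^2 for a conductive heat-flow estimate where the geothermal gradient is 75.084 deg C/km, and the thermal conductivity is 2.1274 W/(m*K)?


q = k * grad / 1000
q = 2.1274 * 75.084 / 1000
q = 0.1597337 W/m^2
Convert: 0.1597337 W/m^2 * 1000.0 = 159.73 mW/m^2
q = 159.73 mW/m^2


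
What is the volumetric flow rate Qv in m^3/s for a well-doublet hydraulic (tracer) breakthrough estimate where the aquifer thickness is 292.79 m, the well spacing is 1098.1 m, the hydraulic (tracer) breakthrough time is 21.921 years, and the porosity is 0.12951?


Qv = pi*hr*phi*L^2 / (3*t_bt*365.25*86400)
Qv = pi*292.79*0.12951*1098.1^2 / (3*21.921*365.25*86400)
Qv = 0.069216 m^3/s


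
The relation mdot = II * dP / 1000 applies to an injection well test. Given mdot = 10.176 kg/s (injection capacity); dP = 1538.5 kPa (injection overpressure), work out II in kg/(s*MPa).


II = mdot * 1000 / dP
II = 10.176 * 1000 / 1538.5
II = 6.6142 kg/(s*MPa)


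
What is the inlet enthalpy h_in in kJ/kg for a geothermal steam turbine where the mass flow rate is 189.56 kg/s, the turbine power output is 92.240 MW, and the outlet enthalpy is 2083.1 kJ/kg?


h_in = h_out + P * 1000 / mdot
h_in = 2083.1 + 92.240 * 1000 / 189.56
h_in = 2569.7 kJ/kg


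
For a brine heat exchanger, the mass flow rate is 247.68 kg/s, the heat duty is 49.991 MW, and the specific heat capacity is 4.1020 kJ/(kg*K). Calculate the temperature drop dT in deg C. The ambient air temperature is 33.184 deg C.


dT = Q * 1000 / (mdot * cp)
dT = 49.991 * 1000 / (247.68 * 4.1020)
dT = 49.20455 K
Convert (temperature difference, 1 K = 1 deg C): 49.20455 K = 49.20455 deg C
dT = 49.205 deg C


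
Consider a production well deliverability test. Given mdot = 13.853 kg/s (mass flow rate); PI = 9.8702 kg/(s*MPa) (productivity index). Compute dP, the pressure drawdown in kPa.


dP = mdot * 1000 / PI
dP = 13.853 * 1000 / 9.8702
dP = 1403.5 kPa


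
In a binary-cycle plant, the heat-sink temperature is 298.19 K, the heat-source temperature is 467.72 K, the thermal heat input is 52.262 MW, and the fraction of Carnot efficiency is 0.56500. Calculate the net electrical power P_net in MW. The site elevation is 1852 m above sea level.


Step 1: eta = (1 - Tc/Th)*f = (1 - 298.19/467.72)*0.565 = 0.2047902
Step 2: P_net = eta * Q_in = 0.2047902 * 52.262 = 10.703 MW
P_net = 10.703 MW


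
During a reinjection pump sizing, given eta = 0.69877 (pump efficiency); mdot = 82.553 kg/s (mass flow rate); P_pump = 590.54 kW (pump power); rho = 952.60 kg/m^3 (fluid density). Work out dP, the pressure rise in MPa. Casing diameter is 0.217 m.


dP = P_pump * rho * eta / mdot
dP = 590.54 * 952.60 * 0.69877 / 82.553
dP = 4761.692 kPa
Convert: 4761.692 kPa * 0.001 = 4.7617 MPa
dP = 4.7617 MPa


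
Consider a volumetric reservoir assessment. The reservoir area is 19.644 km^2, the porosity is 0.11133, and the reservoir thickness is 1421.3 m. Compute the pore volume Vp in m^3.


Vp = A * 1e6 * hr * phi
Vp = 19.644 * 1e6 * 1421.3 * 0.11133
Vp = 3.1083e+09 m^3


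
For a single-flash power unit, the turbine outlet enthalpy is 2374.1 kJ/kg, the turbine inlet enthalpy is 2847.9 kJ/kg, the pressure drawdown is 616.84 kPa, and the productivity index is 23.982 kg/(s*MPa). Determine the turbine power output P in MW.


Step 1: mdot = PI * dP / 1000 = 23.982 * 616.84 / 1000 = 14.79306 kg/s
Step 2: P = mdot*(h_in - h_out)/1000 = 14.79306*(2847.9 - 2374.1)/1000 = 7.0090 MW
P = 7.0090 MW


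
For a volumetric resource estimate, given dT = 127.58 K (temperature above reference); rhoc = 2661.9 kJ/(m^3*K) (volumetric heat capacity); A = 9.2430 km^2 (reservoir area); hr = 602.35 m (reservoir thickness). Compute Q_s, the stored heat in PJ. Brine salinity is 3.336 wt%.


Step 1: Vr = A*1e6*hr = 9.243*1e6*602.35 = 5.567521e+09 m^3
Step 2: Q_s = Vr*rhoc*dT/1e12 = 5.567521e+09*2661.9*127.58/1e12 = 1890.8 PJ
Q_s = 1890.8 PJ


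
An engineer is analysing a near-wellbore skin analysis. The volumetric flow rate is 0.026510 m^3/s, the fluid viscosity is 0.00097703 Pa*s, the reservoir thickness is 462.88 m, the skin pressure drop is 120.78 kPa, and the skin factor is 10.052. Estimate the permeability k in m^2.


k = S*q*mu / (2*pi*dP_s*1000*hr)
k = 10.052*0.026510*0.00097703 / (2*pi*120.78*1000*462.88)
k = 7.4119e-13 m^2


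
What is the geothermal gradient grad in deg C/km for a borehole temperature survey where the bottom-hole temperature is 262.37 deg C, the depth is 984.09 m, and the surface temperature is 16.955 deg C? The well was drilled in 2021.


grad = (T_d - T_surf) / d * 1000
grad = (262.37 - 16.955) / 984.09 * 1000
grad = 249.38 deg C/km


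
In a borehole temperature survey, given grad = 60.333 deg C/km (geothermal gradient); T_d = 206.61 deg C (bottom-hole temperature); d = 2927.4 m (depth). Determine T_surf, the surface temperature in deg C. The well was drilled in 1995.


T_surf = T_d - grad * d / 1000
T_surf = 206.61 - 60.333 * 2927.4 / 1000
T_surf = 29.991 deg C


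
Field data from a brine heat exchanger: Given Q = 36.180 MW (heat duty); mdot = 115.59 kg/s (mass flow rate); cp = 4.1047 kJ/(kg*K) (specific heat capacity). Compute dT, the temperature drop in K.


dT = Q * 1000 / (mdot * cp)
dT = 36.180 * 1000 / (115.59 * 4.1047)
dT = 76.255 K


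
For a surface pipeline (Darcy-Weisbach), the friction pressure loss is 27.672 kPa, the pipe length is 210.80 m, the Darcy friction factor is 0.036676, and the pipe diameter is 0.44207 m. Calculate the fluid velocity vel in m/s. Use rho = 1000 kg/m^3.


vel = sqrt(dP*1000*2*D / (f*L*rho))
vel = sqrt(27.672*1000*2*0.44207 / (0.036676*210.80*1000))
vel = 1.7789 m/s


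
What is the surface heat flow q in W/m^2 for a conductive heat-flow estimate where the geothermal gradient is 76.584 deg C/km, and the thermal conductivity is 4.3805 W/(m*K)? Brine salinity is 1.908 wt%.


q = k * grad / 1000
q = 4.3805 * 76.584 / 1000
q = 0.33548 W/m^2


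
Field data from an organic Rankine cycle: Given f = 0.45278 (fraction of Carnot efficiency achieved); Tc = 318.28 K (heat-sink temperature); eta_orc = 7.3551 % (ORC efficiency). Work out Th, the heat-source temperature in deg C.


Th = Tc / (1 - (eta_orc/100)/f)
Th = 318.28 / (1 - (7.3551/100)/0.45278)
Th = 380.0100 K
Convert to deg C: 380.0100 - 273.15 = 106.86 deg C
Th = 106.86 deg C


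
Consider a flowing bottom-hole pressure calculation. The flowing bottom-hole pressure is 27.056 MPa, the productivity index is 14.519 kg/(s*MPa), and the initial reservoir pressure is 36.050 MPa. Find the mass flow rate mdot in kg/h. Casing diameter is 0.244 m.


mdot = (P_i - P_wf) * PI
mdot = (36.050 - 27.056) * 14.519
mdot = 130.5839 kg/s
Convert: 130.5839 kg/s * 3600.0 = 4.7010e+05 kg/h
mdot = 4.7010e+05 kg/h


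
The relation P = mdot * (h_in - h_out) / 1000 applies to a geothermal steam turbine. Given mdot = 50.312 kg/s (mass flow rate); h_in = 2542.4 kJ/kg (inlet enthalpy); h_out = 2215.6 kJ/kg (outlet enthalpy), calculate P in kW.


P = mdot * (h_in - h_out) / 1000
P = 50.312 * (2542.4 - 2215.6) / 1000
P = 16.44196 MW
Convert: 16.44196 MW * 1000.0 = 16442 kW
P = 16442 kW


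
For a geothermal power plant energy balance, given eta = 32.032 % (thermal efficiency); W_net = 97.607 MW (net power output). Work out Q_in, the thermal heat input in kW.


Q_in = W_net / (eta / 100)
Q_in = 97.607 / (32.032 / 100)
Q_in = 304.7172 MW
Convert: 304.7172 MW * 1000.0 = 3.0472e+05 kW
Q_in = 3.0472e+05 kW


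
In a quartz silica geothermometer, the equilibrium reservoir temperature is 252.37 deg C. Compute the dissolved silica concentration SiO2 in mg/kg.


SiO2 = 10^(5.19 - 1309/(T_eq + 273.15))
SiO2 = 10^(5.19 - 1309/(252.37 + 273.15))
SiO2 = 500.19 mg/kg


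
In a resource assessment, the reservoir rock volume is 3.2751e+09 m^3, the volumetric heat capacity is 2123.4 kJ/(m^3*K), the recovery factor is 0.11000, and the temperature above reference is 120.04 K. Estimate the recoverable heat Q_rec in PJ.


Step 1: Q_s = Vr*rhoc*dT/1e12 = 3.2751e+09*2123.4*120.04/1e12 = 834.7999 PJ
Step 2: Q_rec = Q_s * RF = 834.7999 * 0.11 = 91.828 PJ
Q_rec = 91.828 PJ


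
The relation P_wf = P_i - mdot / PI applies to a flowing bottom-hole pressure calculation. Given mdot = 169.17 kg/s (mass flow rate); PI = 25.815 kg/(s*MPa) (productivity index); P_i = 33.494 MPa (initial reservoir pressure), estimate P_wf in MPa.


P_wf = P_i - mdot / PI
P_wf = 33.494 - 169.17 / 25.815
P_wf = 26.941 MPa


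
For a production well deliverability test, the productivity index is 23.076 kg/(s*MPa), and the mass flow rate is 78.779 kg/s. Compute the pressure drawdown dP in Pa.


dP = mdot * 1000 / PI
dP = 78.779 * 1000 / 23.076
dP = 3413.893 kPa
Convert: 3413.893 kPa * 1000.0 = 3.4139e+06 Pa
dP = 3.4139e+06 Pa


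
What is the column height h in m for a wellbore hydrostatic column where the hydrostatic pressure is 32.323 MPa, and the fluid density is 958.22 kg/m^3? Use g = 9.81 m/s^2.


h = P * 1e6 / (g * rho)
h = 32.323 * 1e6 / (9.81 * 958.22)
h = 3438.6 m


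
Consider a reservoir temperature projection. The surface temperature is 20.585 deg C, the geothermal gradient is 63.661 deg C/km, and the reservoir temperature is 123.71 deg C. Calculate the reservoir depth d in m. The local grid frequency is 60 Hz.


d = (T_res - T_surf) / grad * 1000
d = (123.71 - 20.585) / 63.661 * 1000
d = 1619.9 m


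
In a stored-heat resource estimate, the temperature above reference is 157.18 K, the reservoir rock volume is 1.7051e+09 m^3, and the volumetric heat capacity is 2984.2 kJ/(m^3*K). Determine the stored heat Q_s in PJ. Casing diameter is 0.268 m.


Q_s = Vr * rhoc * dT / 1e12
Q_s = 1.7051e+09 * 2984.2 * 157.18 / 1e12
Q_s = 799.79 PJ


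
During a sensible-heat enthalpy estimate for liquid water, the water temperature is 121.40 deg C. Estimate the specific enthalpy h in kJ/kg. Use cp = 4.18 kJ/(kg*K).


h = cp * T
h = 4.18 * 121.40
h = 507.45 kJ/kg


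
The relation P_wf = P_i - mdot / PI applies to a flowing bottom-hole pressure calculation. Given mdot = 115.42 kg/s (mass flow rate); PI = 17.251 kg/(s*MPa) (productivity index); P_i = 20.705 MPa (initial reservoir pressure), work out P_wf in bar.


P_wf = P_i - mdot / PI
P_wf = 20.705 - 115.42 / 17.251
P_wf = 14.01437 MPa
Convert: 14.01437 MPa * 10.0 = 140.14 bar
P_wf = 140.14 bar


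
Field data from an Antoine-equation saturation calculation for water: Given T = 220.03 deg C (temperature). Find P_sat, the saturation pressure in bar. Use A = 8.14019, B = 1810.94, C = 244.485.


P_sat = 10^(A - B/(C + T)) / 760 * 0.101325
P_sat = 10^(8.14019 - 1810.94/(244.485 + 220.03)) / 760 * 0.101325
P_sat = 2.325585 MPa
Convert: 2.325585 MPa * 10.0 = 23.256 bar
P_sat = 23.256 bar


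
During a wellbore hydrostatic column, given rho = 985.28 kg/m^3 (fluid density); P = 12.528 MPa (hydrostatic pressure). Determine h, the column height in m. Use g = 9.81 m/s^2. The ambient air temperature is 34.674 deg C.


h = P * 1e6 / (g * rho)
h = 12.528 * 1e6 / (9.81 * 985.28)
h = 1296.1 m


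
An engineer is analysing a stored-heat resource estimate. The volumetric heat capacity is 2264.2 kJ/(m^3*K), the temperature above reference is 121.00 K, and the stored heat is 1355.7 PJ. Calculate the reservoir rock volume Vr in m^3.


Vr = Q_s * 1e12 / (rhoc * dT)
Vr = 1355.7 * 1e12 / (2264.2 * 121.00)
Vr = 4.9484e+09 m^3


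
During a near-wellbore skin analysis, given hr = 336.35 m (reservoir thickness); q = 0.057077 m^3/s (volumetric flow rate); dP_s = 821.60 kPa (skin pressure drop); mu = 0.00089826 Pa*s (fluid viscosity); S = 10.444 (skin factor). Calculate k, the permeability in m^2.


k = S*q*mu / (2*pi*dP_s*1000*hr)
k = 10.444*0.057077*0.00089826 / (2*pi*821.60*1000*336.35)
k = 3.0839e-13 m^2


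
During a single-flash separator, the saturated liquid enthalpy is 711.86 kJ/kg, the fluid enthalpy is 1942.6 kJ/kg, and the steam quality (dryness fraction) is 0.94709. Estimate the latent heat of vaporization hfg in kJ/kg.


hfg = (h - hf) / x
hfg = (1942.6 - 711.86) / 0.94709
hfg = 1299.5 kJ/kg


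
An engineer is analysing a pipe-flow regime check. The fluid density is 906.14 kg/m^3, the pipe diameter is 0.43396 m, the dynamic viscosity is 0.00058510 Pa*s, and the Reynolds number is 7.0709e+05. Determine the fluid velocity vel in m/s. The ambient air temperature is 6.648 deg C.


vel = Re * mu / (rho * D)
vel = 7.0709e+05 * 0.00058510 / (906.14 * 0.43396)
vel = 1.0521 m/s


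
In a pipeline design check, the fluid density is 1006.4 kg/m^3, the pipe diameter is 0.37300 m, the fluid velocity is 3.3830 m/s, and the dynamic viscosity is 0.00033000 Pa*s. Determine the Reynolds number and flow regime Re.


Step 1: Re = rho*vel*D/mu = 1006.4*3.383*0.373/0.00033 = 3.8483e+06
Step 2: Re = 3.8483e+06 > 4000, so flow is turbulent.
Re = 3.8483e+06 (turbulent)


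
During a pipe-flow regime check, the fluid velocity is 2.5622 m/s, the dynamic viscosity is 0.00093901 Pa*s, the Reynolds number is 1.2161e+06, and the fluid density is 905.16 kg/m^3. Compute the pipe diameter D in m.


D = Re * mu / (rho * vel)
D = 1.2161e+06 * 0.00093901 / (905.16 * 2.5622)
D = 0.49238 m


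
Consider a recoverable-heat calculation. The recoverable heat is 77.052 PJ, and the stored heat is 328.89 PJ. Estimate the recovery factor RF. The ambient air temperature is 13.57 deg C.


RF = Q_rec / Q_s
RF = 77.052 / 328.89
RF = 0.23428


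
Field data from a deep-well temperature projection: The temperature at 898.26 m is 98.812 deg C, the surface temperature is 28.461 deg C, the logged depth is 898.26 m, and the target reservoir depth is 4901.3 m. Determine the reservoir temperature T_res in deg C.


Step 1: grad = (T_d1 - T_surf)/d1 * 1000 = (98.812 - 28.461)/898.26 * 1000 = 78.31919 deg C/km
Step 2: T_res = T_surf + grad*d2/1000 = 28.461 + 78.31919*4901.3/1000 = 412.33 deg C
T_res = 412.33 deg C


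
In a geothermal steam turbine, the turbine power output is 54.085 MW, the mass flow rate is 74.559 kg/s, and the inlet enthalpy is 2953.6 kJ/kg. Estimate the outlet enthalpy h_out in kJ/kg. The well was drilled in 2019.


h_out = h_in - P * 1000 / mdot
h_out = 2953.6 - 54.085 * 1000 / 74.559
h_out = 2228.2 kJ/kg


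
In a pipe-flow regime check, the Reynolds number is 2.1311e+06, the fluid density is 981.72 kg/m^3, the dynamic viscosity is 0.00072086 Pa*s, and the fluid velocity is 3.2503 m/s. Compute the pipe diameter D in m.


D = Re * mu / (rho * vel)
D = 2.1311e+06 * 0.00072086 / (981.72 * 3.2503)
D = 0.48144 m


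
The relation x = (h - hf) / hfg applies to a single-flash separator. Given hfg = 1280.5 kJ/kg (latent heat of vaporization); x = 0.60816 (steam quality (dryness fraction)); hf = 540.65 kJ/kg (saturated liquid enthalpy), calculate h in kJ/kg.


h = hf + x * hfg
h = 540.65 + 0.60816 * 1280.5
h = 1319.4 kJ/kg


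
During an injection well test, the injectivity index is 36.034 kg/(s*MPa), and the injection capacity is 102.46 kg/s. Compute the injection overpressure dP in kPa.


dP = mdot * 1000 / II
dP = 102.46 * 1000 / 36.034
dP = 2843.4 kPa


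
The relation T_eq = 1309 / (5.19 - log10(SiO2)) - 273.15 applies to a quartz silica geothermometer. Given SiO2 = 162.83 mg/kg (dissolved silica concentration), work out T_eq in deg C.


T_eq = 1309 / (5.19 - log10(SiO2)) - 273.15
T_eq = 1309 / (5.19 - log10(162.83)) - 273.15
T_eq = 166.37 deg C


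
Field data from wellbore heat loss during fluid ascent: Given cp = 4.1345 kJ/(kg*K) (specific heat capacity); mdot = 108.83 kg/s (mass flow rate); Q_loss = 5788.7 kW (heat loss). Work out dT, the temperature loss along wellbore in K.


dT = Q_loss / (mdot * cp)
dT = 5788.7 / (108.83 * 4.1345)
dT = 12.865 K


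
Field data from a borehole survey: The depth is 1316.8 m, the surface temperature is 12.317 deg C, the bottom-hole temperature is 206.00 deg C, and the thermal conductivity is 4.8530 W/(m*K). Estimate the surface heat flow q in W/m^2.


Step 1: grad = (T_d - T_surf)/d * 1000 = (206.0 - 12.317)/1316.8 * 1000 = 147.0861 deg C/km
Step 2: q = k * grad / 1000 = 4.853 * 147.0861 / 1000 = 0.71381 W/m^2
q = 0.71381 W/m^2


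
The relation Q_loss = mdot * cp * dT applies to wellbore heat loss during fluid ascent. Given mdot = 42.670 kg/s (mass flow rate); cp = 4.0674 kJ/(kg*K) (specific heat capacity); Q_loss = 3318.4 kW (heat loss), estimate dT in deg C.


dT = Q_loss / (mdot * cp)
dT = 3318.4 / (42.670 * 4.0674)
dT = 19.12006 K
Convert (temperature difference, 1 K = 1 deg C): 19.12006 K = 19.12006 deg C
dT = 19.120 deg C


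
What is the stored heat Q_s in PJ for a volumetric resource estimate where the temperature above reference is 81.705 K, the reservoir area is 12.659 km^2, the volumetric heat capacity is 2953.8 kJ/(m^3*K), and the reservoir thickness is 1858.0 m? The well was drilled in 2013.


Step 1: Vr = A*1e6*hr = 12.659*1e6*1858.0 = 2.352042e+10 m^3
Step 2: Q_s = Vr*rhoc*dT/1e12 = 2.352042e+10*2953.8*81.705/1e12 = 5676.4 PJ
Q_s = 5676.4 PJ


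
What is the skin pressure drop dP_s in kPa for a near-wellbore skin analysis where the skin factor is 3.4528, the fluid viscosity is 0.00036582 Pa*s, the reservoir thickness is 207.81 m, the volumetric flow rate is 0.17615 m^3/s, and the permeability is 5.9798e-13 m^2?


dP_s = S * q * mu / (2*pi*k*hr) / 1000
dP_s = 3.4528 * 0.17615 * 0.00036582 / (2*pi*5.9798e-13*207.81) / 1000
dP_s = 284.96 kPa


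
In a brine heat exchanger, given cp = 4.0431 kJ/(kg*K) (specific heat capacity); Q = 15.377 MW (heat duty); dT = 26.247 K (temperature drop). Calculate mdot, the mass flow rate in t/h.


mdot = Q * 1000 / (cp * dT)
mdot = 15.377 * 1000 / (4.0431 * 26.247)
mdot = 144.9030 kg/s
Convert: 144.9030 kg/s * 3.6 = 521.65 t/h
mdot = 521.65 t/h


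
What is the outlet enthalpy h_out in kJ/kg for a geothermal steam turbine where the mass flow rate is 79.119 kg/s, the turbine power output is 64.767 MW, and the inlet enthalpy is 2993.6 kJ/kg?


h_out = h_in - P * 1000 / mdot
h_out = 2993.6 - 64.767 * 1000 / 79.119
h_out = 2175.0 kJ/kg


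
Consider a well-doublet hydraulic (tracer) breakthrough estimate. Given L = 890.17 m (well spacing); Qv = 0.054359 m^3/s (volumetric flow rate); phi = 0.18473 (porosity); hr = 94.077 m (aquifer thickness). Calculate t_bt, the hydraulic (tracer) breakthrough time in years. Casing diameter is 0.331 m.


t_bt = pi * hr * phi * L^2 / (3 * Qv) / (365.25*86400)
t_bt = pi * 94.077 * 0.18473 * 890.17^2 / (3 * 0.054359) / (365.25*86400)
t_bt = 8.4066 years


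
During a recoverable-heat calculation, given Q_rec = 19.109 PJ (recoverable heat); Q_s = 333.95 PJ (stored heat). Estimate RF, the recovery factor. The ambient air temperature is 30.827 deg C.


RF = Q_rec / Q_s
RF = 19.109 / 333.95
RF = 0.057221


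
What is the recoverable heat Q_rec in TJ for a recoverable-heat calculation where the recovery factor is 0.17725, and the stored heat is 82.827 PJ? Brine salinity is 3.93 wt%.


Q_rec = Q_s * RF
Q_rec = 82.827 * 0.17725
Q_rec = 14.68109 PJ
Convert: 14.68109 PJ * 1000.0 = 14681 TJ
Q_rec = 14681 TJ


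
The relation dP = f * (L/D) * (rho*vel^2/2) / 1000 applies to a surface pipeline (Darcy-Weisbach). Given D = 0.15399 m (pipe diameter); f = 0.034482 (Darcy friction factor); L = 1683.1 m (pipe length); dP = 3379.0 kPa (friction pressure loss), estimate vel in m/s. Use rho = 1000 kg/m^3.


vel = sqrt(dP*1000*2*D / (f*L*rho))
vel = sqrt(3379.0*1000*2*0.15399 / (0.034482*1683.1*1000))
vel = 4.2345 m/s


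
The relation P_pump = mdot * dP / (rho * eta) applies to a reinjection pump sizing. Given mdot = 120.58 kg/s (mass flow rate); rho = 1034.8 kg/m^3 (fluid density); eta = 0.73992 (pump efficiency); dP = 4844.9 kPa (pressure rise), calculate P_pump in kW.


P_pump = mdot * dP / (rho * eta)
P_pump = 120.58 * 4844.9 / (1034.8 * 0.73992)
P_pump = 762.99 kW


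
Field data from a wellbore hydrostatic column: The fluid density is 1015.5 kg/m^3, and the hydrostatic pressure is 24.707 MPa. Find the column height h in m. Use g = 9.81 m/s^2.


h = P * 1e6 / (g * rho)
h = 24.707 * 1e6 / (9.81 * 1015.5)
h = 2480.1 m


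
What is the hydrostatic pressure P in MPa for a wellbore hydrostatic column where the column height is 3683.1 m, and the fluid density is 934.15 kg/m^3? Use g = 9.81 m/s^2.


P = rho * g * h / 1e6
P = 934.15 * 9.81 * 3683.1 / 1e6
P = 33.752 MPa


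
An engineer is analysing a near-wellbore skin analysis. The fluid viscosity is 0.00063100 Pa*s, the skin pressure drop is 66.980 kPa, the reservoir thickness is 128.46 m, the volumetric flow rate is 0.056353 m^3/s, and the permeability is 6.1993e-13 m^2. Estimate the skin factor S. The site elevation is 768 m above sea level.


S = dP_s * 1000 * 2*pi*k*hr / (q*mu)
S = 66.980 * 1000 * 2*pi*6.1993e-13*128.46 / (0.056353*0.00063100)
S = 0.94252


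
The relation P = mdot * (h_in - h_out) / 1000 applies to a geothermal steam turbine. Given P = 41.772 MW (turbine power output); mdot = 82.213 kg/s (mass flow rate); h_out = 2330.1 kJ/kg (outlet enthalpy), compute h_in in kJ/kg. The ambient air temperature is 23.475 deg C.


h_in = h_out + P * 1000 / mdot
h_in = 2330.1 + 41.772 * 1000 / 82.213
h_in = 2838.2 kJ/kg


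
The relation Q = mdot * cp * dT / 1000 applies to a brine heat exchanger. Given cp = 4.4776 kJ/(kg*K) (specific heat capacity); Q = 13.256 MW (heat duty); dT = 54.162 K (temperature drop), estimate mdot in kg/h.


mdot = Q * 1000 / (cp * dT)
mdot = 13.256 * 1000 / (4.4776 * 54.162)
mdot = 54.66036 kg/s
Convert: 54.66036 kg/s * 3600.0 = 1.9678e+05 kg/h
mdot = 1.9678e+05 kg/h


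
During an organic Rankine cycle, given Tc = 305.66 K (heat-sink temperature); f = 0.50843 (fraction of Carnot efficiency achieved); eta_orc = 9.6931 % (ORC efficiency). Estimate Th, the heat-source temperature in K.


Th = Tc / (1 - (eta_orc/100)/f)
Th = 305.66 / (1 - (9.6931/100)/0.50843)
Th = 377.66 K


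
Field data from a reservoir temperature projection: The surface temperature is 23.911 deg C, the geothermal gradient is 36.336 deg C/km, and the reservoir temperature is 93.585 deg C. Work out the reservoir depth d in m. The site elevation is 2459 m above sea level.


d = (T_res - T_surf) / grad * 1000
d = (93.585 - 23.911) / 36.336 * 1000
d = 1917.5 m


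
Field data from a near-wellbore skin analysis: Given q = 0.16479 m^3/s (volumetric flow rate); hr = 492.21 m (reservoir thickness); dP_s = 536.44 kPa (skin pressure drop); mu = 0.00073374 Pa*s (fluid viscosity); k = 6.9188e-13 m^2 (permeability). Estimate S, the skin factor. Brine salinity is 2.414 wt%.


S = dP_s * 1000 * 2*pi*k*hr / (q*mu)
S = 536.44 * 1000 * 2*pi*6.9188e-13*492.21 / (0.16479*0.00073374)
S = 9.4931


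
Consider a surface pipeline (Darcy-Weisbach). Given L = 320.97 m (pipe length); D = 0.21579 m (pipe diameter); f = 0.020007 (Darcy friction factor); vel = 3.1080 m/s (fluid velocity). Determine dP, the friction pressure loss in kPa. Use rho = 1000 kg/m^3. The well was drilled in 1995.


dP = f * (L/D) * (rho*vel^2/2) / 1000
dP = 0.020007 * (320.97/0.21579) * (1000*3.1080^2/2) / 1000
dP = 143.73 kPa


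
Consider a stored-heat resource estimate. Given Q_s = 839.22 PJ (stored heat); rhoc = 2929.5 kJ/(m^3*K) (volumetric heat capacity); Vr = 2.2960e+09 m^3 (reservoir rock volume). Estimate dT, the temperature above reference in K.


dT = Q_s * 1e12 / (Vr * rhoc)
dT = 839.22 * 1e12 / (2.2960e+09 * 2929.5)
dT = 124.77 K


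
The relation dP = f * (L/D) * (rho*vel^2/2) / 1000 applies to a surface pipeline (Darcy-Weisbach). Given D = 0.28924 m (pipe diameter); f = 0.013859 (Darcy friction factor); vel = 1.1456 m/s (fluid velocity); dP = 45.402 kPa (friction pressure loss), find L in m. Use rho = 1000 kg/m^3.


L = dP*1000*D / (f*rho*vel^2/2)
L = 45.402*1000*0.28924 / (0.013859*1000*1.1456^2/2)
L = 1444.0 m


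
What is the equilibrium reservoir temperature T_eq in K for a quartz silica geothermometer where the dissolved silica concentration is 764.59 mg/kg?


T_eq = 1309 / (5.19 - log10(SiO2)) - 273.15
T_eq = 1309 / (5.19 - log10(764.59)) - 273.15
T_eq = 294.3590 deg C
Convert to K: 294.3590 + 273.15 = 567.51 K
T_eq = 567.51 K


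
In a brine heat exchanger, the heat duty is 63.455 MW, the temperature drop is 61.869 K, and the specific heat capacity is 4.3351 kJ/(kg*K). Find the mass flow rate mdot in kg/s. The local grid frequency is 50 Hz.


mdot = Q * 1000 / (cp * dT)
mdot = 63.455 * 1000 / (4.3351 * 61.869)
mdot = 236.59 kg/s


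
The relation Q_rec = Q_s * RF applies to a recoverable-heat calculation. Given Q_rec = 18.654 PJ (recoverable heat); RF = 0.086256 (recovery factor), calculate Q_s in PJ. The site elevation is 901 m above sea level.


Q_s = Q_rec / RF
Q_s = 18.654 / 0.086256
Q_s = 216.26 PJ


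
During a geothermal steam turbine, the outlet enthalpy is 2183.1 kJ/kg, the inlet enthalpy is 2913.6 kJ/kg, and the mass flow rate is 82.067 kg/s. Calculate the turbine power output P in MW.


P = mdot * (h_in - h_out) / 1000
P = 82.067 * (2913.6 - 2183.1) / 1000
P = 59.950 MW


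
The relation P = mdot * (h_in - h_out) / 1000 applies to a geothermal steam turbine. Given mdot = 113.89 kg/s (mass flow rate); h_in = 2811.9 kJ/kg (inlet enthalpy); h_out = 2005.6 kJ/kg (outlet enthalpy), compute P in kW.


P = mdot * (h_in - h_out) / 1000
P = 113.89 * (2811.9 - 2005.6) / 1000
P = 91.82951 MW
Convert: 91.82951 MW * 1000.0 = 91830 kW
P = 91830 kW


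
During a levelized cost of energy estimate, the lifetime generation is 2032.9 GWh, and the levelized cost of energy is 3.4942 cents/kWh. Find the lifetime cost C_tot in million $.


C_tot = LCOE / 100 * E_tot
C_tot = 3.4942 / 100 * 2032.9
C_tot = 71.034 million $


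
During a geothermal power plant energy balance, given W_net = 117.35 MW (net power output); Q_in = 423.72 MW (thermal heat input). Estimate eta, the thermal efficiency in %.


eta = W_net / Q_in * 100
eta = 117.35 / 423.72 * 100
eta = 27.695 %
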